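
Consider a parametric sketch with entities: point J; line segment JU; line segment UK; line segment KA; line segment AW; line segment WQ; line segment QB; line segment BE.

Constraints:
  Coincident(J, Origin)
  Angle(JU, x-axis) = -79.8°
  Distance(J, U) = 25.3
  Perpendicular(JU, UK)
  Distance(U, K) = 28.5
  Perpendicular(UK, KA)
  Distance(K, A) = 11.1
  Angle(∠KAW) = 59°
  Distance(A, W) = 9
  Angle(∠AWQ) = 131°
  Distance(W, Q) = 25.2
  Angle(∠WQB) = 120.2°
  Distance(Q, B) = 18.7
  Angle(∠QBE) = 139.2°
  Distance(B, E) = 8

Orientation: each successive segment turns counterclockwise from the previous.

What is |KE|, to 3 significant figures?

32.0

J is at the origin; JU runs at -79.8° with length 25.3, so U = (4.48, -24.9). JU ⟂ UK, so UK runs at 10.2°; with |UK| = 28.5, K = (32.5, -19.9). UK ⟂ KA, so KA runs at 100°; with |KA| = 11.1, A = (30.6, -8.93). ∠KAW = 59.0° gives AW at -139° from the x-axis; with |AW| = 9.0, W = (23.8, -14.9). ∠AWQ = 131.0° gives WQ at -89.8° from the x-axis; with |WQ| = 25.2, Q = (23.9, -40.1). ∠WQB = 120.2° gives QB at -30.0° from the x-axis; with |QB| = 18.7, B = (40.1, -49.4). ∠QBE = 139.2° gives BE at 10.8° from the x-axis; with |BE| = 8.0, E = (47.9, -47.9). Then |KE| = |E − K| = 32.0.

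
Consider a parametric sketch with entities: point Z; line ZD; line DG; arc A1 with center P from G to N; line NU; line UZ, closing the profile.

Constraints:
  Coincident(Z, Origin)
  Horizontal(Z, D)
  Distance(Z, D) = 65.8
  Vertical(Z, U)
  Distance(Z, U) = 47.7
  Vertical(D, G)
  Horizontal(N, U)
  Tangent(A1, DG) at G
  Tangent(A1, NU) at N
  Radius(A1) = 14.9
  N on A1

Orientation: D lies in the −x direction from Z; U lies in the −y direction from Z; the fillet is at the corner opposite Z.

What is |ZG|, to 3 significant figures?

73.5

The virtual corner opposite Z is at (-65.8, -47.7). Since A1 is tangent to DG there, PG ⟂ DG and the tangent condition forces PN to be normal to NU, with radius 14.9, so the center P sits 14.9 in from both sides at P = (-50.9, -32.8). That places the tangent points at G = (-65.8, -32.8) on DG and N = (-50.9, -47.7) on NU. Then |ZG| = |G − Z| = 73.5.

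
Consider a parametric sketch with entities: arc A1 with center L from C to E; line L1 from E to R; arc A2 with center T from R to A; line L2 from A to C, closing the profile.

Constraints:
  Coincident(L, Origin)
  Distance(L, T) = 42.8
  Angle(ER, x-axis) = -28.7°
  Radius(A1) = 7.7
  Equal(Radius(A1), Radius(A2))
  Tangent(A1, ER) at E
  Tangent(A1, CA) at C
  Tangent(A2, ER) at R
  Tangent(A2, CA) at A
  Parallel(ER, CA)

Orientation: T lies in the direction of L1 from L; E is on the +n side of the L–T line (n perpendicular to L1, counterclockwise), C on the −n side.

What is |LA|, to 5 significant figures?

43.487

The slot axis is L1's direction at -28.7°, so u = (cos -28.7°, sin -28.7°) = (0.87715, -0.48022) and n = (−sin -28.7°, cos -28.7°) = (0.48022, 0.87715). L is at the origin and T lies 42.8 along u from L, so T = 42.8·u = (37.542, -20.554). Tangency of A1 to both parallel lines with radius 7.7 puts E and C at L ± 7.7·n: E = (3.6977, 6.7540), C = (-3.6977, -6.7540). Equal radii place R and A the same way about T: R = T + 7.7·n = (41.240, -13.800), A = T − 7.7·n = (33.844, -27.308). Then |LA| = |A − L| = 43.487.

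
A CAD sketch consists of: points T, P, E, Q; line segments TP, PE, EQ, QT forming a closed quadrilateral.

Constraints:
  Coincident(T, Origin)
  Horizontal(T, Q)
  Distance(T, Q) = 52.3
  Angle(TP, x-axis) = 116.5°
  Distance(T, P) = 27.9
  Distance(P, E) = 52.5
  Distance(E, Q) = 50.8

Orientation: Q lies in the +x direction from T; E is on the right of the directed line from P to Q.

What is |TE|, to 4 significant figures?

24.77

Checks: |PE| = 52.50 ✓; |EQ| = 50.80 ✓.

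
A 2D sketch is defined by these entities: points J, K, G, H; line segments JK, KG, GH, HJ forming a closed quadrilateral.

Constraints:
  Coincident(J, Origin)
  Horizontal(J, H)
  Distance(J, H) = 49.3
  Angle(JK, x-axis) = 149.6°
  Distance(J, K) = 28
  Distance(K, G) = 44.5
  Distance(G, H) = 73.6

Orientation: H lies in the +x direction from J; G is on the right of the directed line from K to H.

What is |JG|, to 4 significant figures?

34.87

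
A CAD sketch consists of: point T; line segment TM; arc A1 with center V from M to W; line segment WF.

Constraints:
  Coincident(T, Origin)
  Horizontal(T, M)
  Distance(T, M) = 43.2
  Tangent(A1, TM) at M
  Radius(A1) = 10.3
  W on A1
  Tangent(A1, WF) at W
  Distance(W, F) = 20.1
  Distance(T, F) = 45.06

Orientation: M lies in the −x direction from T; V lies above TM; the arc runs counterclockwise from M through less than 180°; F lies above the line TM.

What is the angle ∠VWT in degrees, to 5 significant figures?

161.72°

T is at the origin; T and M share the same y with |TM| = 43.2 and M on the −x side, so M = (-43.200, 0.0000). Since A1 is tangent to TM there, VM ⟂ TM, so V = M + (0, 10.3) = (-43.200, 10.300). Since VW ⟂ WF (tangency), |VF| = √(10.3² + 20.1²) = 22.585 regardless of where W sits on A1. So F lies on both circle(T, 45.06) and circle(V, 22.585); the above-TM intersection is F = (-33.146, 30.524). W is the foot of the tangent from F: W = (-32.901, 10.426).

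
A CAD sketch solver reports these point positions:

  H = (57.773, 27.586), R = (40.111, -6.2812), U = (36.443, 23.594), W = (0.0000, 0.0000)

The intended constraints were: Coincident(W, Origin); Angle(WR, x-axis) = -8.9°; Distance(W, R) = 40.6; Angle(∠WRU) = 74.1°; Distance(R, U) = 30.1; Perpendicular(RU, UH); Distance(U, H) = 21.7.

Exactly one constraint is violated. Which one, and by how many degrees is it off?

Perpendicular(RU, UH) — off by 3.60°.

W = (0.00, 0.00) ✓; WR at -8.900° ✓; |WR| = 40.60 ✓; ∠WRU = 74.10° ✓; |RU| = 30.10 ✓; ∠(RU, UH) = 86.40° ✗; |UH| = 21.70 ✓.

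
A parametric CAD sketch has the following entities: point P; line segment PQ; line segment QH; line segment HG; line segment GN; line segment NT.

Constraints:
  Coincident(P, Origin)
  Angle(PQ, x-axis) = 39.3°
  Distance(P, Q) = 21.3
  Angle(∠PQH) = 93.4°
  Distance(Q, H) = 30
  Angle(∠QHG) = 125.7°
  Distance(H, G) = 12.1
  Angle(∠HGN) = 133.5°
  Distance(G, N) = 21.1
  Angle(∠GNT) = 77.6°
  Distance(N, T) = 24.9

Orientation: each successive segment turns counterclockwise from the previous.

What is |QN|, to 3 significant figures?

45.1

∠QHG = 125.7° gives HG at -180° from the x-axis; with |HG| = 12.1, G = (-13.2, 37.8). ∠HGN = 133.5° gives GN at -133° from the x-axis; with |GN| = 21.1, N = (-27.7, 22.4). Then |QN| = |N − Q| = 45.1.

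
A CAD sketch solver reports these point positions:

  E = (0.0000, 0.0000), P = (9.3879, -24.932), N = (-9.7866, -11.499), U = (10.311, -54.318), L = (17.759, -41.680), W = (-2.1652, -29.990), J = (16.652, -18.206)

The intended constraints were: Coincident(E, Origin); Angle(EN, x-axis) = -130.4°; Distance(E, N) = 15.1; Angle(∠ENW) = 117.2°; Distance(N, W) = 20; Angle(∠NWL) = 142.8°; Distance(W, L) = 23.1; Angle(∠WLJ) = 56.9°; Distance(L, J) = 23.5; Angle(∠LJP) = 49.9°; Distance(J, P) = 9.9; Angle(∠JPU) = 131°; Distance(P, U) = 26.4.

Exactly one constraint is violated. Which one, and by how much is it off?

Distance(P, U) = 26.4 — off by 3.00.

E = (0.00, 0.00) ✓; EN at -130.4° ✓; |EN| = 15.10 ✓; ∠ENW = 117.2° ✓; |NW| = 20.00 ✓; ∠NWL = 142.8° ✓; |WL| = 23.10 ✓; ∠WLJ = 56.90° ✓; |LJ| = 23.50 ✓; ∠LJP = 49.90° ✓; |JP| = 9.900 ✓; ∠JPU = 131.0° ✓; |PU| = 29.40 ✗.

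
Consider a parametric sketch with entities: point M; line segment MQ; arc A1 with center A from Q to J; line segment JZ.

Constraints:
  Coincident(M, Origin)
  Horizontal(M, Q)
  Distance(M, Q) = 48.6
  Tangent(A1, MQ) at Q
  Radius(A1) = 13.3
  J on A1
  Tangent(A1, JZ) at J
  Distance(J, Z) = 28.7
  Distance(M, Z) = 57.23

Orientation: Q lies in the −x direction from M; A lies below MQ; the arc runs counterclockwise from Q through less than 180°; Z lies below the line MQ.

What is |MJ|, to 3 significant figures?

62.3

M is at the origin; MQ is horizontal with |MQ| = 48.6 and Q on the −x side, so Q = (-48.6, 0.00). A1 meets MQ tangentially, so AQ is at right angles to MQ, so A = Q + (0, -13.3) = (-48.6, -13.3). Since AJ ⟂ JZ (tangency), |AZ| = √(13.3² + 28.7²) = 31.6 regardless of where J sits on A1. So Z lies on both circle(M, 57.23) and circle(A, 31.6); the below-MQ intersection is Z = (-37.8, -43.0). J is the foot of the tangent from Z: J = (-58.0, -22.7).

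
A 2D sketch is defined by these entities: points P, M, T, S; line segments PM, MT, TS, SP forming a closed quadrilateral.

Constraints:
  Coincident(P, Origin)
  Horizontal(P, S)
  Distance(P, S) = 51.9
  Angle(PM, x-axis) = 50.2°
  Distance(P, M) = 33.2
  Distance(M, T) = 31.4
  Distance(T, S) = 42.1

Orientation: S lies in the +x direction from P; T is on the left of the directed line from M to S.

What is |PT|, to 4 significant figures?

63.74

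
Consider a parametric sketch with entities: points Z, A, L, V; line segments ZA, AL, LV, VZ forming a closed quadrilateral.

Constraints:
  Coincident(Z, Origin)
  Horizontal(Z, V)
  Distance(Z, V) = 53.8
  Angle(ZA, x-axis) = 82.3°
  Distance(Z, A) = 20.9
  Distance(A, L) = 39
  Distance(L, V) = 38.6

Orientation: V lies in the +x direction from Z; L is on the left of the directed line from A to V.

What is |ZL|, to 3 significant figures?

52.7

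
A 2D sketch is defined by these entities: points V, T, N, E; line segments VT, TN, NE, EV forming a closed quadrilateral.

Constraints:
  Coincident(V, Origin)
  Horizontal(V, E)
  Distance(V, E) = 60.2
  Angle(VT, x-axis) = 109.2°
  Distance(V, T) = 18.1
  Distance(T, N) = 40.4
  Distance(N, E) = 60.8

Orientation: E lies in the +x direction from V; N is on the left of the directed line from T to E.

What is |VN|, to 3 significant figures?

51.5

Checks: |TN| = 40.40 ✓; |NE| = 60.80 ✓.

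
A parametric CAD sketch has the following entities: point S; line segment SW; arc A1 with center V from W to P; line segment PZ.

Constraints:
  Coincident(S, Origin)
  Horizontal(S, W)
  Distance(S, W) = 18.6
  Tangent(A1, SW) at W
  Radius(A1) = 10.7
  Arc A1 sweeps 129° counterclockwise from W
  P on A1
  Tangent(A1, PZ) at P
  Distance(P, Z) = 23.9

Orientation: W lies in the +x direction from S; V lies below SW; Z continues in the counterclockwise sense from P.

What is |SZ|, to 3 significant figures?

44.0

S is at the origin; S and W share the same y with |SW| = 18.6 and W on the +x side, so W = (18.6, 0.00). Since A1 is tangent to SW there, VW ⟂ SW, so V = W + (0, -10.7) = (18.6, -10.7). On A1, W sits at bearing 90° from V; a 129° counterclockwise sweep puts P at bearing 219°, so P = V + 10.7·(cos 219°, sin 219°) = (10.3, -17.4). Since A1 is tangent to PZ there, VP ⟂ PZ, so PZ runs along (−sin 219°, cos 219°); with |PZ| = 23.9, Z = (25.3, -36.0). Then |SZ| = |Z − S| = 44.0.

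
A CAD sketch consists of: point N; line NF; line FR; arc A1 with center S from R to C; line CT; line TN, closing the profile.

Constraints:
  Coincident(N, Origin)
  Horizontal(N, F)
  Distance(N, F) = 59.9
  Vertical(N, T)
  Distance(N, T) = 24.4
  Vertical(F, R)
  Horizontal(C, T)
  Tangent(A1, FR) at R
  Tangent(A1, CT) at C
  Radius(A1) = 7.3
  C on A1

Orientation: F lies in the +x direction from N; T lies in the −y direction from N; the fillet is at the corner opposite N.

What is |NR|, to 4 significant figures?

62.29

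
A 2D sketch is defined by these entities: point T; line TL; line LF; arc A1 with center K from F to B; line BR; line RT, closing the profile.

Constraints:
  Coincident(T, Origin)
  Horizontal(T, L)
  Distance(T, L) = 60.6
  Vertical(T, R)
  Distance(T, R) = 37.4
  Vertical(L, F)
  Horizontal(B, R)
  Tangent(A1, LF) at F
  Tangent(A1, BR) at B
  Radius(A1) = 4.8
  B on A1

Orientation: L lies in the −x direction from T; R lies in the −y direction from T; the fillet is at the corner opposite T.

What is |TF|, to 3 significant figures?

68.8

T is at the origin; T and L share the same y with |TL| = 60.6 and L on the −x side, so L = (-60.6, 0.00). TR is vertical with |TR| = 37.4 and R on the −y side, so R = (0.00, -37.4). The virtual corner opposite T is at (-60.6, -37.4). Tangency of A1 to LF means the radius KF is perpendicular to LF and the tangent condition forces KB to be normal to BR, with radius 4.8, so the center K sits 4.8 in from both sides at K = (-55.8, -32.6). That places the tangent points at F = (-60.6, -32.6) on LF and B = (-55.8, -37.4) on BR. Then |TF| = |F − T| = 68.8.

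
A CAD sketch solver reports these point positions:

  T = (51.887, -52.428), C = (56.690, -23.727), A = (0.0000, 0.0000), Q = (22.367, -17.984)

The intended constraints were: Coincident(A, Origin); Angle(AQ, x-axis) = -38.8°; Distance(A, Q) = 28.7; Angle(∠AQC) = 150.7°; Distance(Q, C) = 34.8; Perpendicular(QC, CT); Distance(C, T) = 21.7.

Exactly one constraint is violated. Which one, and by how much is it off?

Distance(C, T) = 21.7 — off by 7.40.

A = (0.00, 0.00) ✓; AQ at -38.80° ✓; |AQ| = 28.70 ✓; ∠AQC = 150.7° ✓; |QC| = 34.80 ✓; ∠(QC, CT) = 90.00° ✓; |CT| = 29.10 ✗.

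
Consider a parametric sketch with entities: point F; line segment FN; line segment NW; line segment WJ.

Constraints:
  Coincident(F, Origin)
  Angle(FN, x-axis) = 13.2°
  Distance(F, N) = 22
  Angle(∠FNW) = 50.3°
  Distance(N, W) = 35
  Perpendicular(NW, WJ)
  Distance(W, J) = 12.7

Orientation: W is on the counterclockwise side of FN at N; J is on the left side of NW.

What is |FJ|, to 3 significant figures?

21.4

∠FNW = 50.3°, so NW runs at 13.2° + (180° − 50.3°) = 143° from the x-axis; with |NW| = 35.0, W = N + 35.0·(cos 143°, sin 143°) = (-6.50, 26.1). The perpendicularity gives WJ at right angles to NW; with |WJ| = 12.7 on the left of NW, J = W + 12.7·(-0.603, -0.798) = (-14.2, 16.0). Then |FJ| = |J − F| = 21.4.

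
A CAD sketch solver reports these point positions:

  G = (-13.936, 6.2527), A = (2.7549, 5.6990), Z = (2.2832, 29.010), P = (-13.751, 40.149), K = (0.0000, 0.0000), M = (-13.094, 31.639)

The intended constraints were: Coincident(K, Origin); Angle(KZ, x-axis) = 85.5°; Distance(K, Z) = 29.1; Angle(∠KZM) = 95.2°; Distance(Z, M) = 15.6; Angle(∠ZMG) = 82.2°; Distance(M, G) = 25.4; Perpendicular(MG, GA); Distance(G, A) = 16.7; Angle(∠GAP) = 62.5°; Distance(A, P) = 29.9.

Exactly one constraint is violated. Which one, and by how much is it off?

Distance(A, P) = 29.9 — off by 8.30.

K = (0.00, 0.00) ✓; KZ at 85.50° ✓; |KZ| = 29.10 ✓; ∠KZM = 95.20° ✓; |ZM| = 15.60 ✓; ∠ZMG = 82.20° ✓; |MG| = 25.40 ✓; ∠(MG, GA) = 90.00° ✓; |GA| = 16.70 ✓; ∠GAP = 62.50° ✓; |AP| = 38.20 ✗.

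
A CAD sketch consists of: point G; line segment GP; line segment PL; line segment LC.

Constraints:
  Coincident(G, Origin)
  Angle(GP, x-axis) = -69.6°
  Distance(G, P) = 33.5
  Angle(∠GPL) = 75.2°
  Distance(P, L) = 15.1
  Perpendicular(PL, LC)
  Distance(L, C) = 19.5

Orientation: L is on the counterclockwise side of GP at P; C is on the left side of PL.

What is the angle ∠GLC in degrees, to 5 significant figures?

11.420°

∠GPL = 75.2°, so PL runs at -69.6° + (180° − 75.2°) = 35.200° from the x-axis; with |PL| = 15.1, L = P + 15.1·(cos 35.200°, sin 35.200°) = (24.016, -22.695). PL is perpendicular to LC; with |LC| = 19.5 on the left of PL, C = L + 19.5·(-0.57643, 0.81714) = (12.776, -6.7605). Then cos ∠GLC = LG·LC / (|LG||LC|), giving 11.420°.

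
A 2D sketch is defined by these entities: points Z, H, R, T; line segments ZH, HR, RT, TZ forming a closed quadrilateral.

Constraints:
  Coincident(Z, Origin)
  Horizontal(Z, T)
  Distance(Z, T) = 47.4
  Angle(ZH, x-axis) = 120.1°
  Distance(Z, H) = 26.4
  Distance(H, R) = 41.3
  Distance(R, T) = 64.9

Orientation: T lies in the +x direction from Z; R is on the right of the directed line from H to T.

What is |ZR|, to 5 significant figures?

23.654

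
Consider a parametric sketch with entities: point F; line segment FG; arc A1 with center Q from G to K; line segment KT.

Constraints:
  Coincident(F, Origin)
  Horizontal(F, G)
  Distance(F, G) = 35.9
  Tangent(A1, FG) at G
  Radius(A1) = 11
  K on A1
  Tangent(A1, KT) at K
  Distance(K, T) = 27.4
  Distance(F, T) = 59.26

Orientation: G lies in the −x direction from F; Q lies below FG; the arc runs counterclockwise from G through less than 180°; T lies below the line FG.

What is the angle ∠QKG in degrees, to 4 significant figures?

42.40°

Checks: ∠(QG, GF) = 90.00° ✓; |QK| = 11.00 ✓; ∠(QK, KT) = 90.00° ✓; |KT| = 27.40 ✓; |FT| = 59.26 ✓.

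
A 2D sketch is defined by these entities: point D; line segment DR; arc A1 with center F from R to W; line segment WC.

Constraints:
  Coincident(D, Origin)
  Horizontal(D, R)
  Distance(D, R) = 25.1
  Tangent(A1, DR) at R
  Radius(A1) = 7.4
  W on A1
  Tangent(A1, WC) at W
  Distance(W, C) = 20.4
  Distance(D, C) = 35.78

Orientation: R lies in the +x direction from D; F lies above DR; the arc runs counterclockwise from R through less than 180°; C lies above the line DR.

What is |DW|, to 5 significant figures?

33.405

Checks: D = (0.00, 0.00) ✓; |FW| = 7.400 ✓; ∠(FW, WC) = 90.00° ✓; |WC| = 20.40 ✓; |DC| = 35.78 ✓.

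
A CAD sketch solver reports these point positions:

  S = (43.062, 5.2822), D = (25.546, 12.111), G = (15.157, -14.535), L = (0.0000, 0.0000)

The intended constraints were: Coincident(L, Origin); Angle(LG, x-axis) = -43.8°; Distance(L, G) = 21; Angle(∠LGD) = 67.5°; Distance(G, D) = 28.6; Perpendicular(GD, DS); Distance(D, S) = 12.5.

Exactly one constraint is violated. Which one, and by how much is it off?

Distance(D, S) = 12.5 — off by 6.30.

L = (0.00, 0.00) ✓; LG at -43.80° ✓; |LG| = 21.00 ✓; ∠LGD = 67.50° ✓; |GD| = 28.60 ✓; ∠(GD, DS) = 90.00° ✓; |DS| = 18.80 ✗.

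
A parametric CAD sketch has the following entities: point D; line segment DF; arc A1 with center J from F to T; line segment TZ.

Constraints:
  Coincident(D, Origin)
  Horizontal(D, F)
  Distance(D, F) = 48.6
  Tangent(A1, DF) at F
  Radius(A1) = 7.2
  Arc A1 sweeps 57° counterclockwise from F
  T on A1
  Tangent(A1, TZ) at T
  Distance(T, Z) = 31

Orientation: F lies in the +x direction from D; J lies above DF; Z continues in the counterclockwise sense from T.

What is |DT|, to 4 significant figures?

54.74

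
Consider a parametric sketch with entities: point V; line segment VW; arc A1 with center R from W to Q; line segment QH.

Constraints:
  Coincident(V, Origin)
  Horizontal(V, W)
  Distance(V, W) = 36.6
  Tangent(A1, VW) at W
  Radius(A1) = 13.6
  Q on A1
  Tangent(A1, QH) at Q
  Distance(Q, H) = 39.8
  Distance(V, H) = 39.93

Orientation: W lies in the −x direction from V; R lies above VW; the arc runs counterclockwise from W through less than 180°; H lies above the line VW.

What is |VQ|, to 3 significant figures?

25.9

Checks: V.y = 0.00, W.y = 0.00 ✓; |RQ| = 13.60 ✓; ∠(RQ, QH) = 90.00° ✓; |QH| = 39.80 ✓; |VH| = 39.93 ✓.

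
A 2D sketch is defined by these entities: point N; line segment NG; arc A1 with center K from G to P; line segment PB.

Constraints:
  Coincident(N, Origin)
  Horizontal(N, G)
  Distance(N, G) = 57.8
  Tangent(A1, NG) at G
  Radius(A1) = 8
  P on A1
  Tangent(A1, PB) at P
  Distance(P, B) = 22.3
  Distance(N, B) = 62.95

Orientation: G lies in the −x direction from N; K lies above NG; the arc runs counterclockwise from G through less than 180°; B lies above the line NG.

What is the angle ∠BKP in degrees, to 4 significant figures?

70.26°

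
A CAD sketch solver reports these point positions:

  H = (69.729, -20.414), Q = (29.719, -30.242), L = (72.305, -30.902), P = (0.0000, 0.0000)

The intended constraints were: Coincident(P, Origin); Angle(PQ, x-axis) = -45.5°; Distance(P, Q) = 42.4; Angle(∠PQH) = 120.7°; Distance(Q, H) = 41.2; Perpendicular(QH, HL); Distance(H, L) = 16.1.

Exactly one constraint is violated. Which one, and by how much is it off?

Distance(H, L) = 16.1 — off by 5.30.

P = (0.00, 0.00) ✓; PQ at -45.50° ✓; |PQ| = 42.40 ✓; ∠PQH = 120.7° ✓; |QH| = 41.20 ✓; ∠(QH, HL) = 90.00° ✓; |HL| = 10.80 ✗.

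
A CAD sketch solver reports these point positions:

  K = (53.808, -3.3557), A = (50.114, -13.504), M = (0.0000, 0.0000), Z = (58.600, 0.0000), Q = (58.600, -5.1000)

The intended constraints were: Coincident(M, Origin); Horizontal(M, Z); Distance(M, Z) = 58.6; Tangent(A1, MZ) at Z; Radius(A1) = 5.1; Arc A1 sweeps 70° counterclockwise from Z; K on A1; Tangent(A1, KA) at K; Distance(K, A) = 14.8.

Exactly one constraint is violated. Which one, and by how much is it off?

Distance(K, A) = 14.8 — off by 4.00.

M = (0.00, 0.00) ✓; M.y = 0.00, Z.y = 0.00 ✓; |MZ| = 58.60 ✓; ∠(QZ, ZM) = 90.00° ✓; |QZ| = 5.100 ✓; bearing(Q→K) − bearing(Q→Z) = 70.00° ✓; |QK| = 5.100 ✓; ∠(QK, KA) = 90.00° ✓; |KA| = 10.80 ✗.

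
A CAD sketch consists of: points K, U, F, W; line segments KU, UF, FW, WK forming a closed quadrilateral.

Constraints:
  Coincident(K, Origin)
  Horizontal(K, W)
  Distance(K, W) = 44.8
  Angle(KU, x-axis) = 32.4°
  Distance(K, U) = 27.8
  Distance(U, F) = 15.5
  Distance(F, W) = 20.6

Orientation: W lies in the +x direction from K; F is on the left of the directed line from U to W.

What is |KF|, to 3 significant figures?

43.0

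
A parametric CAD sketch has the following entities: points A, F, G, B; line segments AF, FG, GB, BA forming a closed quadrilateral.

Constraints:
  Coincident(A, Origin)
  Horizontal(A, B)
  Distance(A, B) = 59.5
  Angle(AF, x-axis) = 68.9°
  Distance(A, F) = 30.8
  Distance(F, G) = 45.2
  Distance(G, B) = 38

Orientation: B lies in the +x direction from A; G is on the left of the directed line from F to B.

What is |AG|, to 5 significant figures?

67.032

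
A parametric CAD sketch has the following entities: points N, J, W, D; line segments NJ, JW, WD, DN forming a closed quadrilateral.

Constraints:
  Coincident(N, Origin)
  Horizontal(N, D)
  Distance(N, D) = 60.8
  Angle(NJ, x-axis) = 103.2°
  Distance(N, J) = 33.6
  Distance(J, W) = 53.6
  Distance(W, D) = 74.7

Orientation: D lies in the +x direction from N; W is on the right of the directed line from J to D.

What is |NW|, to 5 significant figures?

23.495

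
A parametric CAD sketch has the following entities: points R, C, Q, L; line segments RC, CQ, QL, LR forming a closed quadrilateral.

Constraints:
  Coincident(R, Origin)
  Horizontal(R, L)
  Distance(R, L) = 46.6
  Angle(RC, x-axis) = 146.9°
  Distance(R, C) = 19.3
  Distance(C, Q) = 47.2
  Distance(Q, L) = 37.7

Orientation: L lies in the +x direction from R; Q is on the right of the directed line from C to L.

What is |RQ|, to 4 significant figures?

28.66

Checks: |CQ| = 47.20 ✓; |QL| = 37.70 ✓.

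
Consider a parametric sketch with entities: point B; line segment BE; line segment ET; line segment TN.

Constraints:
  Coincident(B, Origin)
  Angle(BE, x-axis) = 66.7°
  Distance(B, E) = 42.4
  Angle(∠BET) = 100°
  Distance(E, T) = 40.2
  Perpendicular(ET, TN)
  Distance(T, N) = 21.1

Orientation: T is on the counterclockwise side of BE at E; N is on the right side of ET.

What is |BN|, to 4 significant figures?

78.82

∠BET = 100.0°, so ET runs at 66.7° + (180° − 100.0°) = 146.7° from the x-axis; with |ET| = 40.2, T = E + 40.2·(cos 146.7°, sin 146.7°) = (-16.83, 61.01). ET ⟂ TN; with |TN| = 21.1 on the right of ET, N = T + 21.1·(0.5490, 0.8358) = (-5.244, 78.65). Then |BN| = |N − B| = 78.82.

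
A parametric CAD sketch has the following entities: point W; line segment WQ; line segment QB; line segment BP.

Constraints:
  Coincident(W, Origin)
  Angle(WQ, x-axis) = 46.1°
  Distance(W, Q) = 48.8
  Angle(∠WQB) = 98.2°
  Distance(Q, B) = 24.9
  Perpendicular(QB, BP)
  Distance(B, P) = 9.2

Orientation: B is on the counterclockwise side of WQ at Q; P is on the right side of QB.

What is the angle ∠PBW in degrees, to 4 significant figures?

146.6°

W is at the origin; WQ runs at 46.1° with length 48.8, so Q = 48.8·(cos 46.1°, sin 46.1°) = (33.84, 35.16). ∠WQB = 98.2°, so QB runs at 46.1° + (180° − 98.2°) = 127.9° from the x-axis; with |QB| = 24.9, B = Q + 24.9·(cos 127.9°, sin 127.9°) = (18.54, 54.81). The perpendicularity gives BP at right angles to QB; with |BP| = 9.2 on the right of QB, P = B + 9.2·(0.7891, 0.6143) = (25.80, 60.46). Then cos ∠PBW = BP·BW / (|BP||BW|), giving 146.6°.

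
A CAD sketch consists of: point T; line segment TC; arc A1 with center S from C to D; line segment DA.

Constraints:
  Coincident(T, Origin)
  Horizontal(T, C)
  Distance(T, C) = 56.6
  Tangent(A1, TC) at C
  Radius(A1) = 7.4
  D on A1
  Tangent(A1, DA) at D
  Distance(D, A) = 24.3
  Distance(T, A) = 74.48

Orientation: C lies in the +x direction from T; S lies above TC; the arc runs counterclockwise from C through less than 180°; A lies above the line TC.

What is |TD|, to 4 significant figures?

64.17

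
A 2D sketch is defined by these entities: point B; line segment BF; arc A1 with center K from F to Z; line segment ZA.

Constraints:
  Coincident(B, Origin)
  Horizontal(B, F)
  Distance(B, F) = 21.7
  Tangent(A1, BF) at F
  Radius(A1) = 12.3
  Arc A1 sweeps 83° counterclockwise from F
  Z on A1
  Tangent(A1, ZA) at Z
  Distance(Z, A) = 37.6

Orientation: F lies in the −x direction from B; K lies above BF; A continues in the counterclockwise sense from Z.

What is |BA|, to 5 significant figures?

48.371

B is at the origin; B and F share the same y with |BF| = 21.7 and F on the −x side, so F = (-21.700, 0.0000). Tangency of A1 to BF means the radius KF is perpendicular to BF, so K = F + (0, 12.3) = (-21.700, 12.300). On A1, F sits at bearing -90° from K; an 83° counterclockwise sweep puts Z at bearing -7°, so Z = K + 12.3·(cos -7°, sin -7°) = (-9.4917, 10.801). Since A1 is tangent to ZA there, KZ ⟂ ZA, so ZA runs along (−sin -7°, cos -7°); with |ZA| = 37.6, A = (-4.9094, 48.121). Then |BA| = |A − B| = 48.371.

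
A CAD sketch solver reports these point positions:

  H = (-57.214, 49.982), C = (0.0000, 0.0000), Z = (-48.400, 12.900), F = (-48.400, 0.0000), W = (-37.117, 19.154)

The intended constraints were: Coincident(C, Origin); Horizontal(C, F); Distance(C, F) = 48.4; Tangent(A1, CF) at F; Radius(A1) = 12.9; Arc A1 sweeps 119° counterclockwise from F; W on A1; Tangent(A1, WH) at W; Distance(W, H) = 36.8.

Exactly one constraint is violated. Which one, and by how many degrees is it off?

Tangent(A1, WH) at W — off by 4.10°.

C = (0.00, 0.00) ✓; C.y = 0.00, F.y = 0.00 ✓; |CF| = 48.40 ✓; ∠(ZF, FC) = 90.00° ✓; |ZF| = 12.90 ✓; bearing(Z→W) − bearing(Z→F) = 119.0° ✓; |ZW| = 12.90 ✓; ∠(ZW, WH) = 85.90° ✗; |WH| = 36.80 ✓.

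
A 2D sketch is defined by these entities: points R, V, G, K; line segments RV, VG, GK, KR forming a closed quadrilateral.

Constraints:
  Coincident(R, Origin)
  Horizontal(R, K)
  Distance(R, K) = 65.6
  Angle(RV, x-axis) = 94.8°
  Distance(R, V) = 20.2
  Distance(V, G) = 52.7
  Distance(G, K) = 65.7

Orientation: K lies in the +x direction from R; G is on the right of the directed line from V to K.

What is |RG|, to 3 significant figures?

32.7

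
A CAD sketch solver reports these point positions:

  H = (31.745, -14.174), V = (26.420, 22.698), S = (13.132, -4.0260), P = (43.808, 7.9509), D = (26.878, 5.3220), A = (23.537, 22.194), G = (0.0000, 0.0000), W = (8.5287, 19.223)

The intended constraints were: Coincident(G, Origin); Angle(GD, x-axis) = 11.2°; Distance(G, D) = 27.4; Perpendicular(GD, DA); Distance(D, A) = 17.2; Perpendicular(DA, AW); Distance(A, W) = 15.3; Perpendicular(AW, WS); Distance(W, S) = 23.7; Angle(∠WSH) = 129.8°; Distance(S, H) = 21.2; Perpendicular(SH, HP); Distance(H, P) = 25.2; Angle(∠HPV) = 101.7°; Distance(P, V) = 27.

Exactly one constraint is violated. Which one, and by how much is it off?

Distance(P, V) = 27 — off by 4.20.

G = (0.00, 0.00) ✓; GD at 11.20° ✓; |GD| = 27.40 ✓; ∠(GD, DA) = 90.00° ✓; |DA| = 17.20 ✓; ∠(DA, AW) = 90.00° ✓; |AW| = 15.30 ✓; ∠(AW, WS) = 90.00° ✓; |WS| = 23.70 ✓; ∠WSH = 129.8° ✓; |SH| = 21.20 ✓; ∠(SH, HP) = 90.00° ✓; |HP| = 25.20 ✓; ∠HPV = 101.7° ✓; |PV| = 22.80 ✗.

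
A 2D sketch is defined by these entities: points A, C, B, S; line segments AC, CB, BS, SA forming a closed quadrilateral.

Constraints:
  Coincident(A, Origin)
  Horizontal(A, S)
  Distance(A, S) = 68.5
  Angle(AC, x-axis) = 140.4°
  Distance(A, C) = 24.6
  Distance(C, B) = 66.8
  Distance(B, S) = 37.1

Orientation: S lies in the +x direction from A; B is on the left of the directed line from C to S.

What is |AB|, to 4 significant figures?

55.08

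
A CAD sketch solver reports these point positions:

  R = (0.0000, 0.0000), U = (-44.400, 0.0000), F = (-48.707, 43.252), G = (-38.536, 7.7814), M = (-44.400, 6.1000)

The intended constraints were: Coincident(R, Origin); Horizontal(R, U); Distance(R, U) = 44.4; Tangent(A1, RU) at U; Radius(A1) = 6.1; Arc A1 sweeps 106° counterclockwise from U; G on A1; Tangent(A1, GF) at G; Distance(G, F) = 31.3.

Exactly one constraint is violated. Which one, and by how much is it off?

Distance(G, F) = 31.3 — off by 5.60.

R = (0.00, 0.00) ✓; R.y = 0.00, U.y = 0.00 ✓; |RU| = 44.40 ✓; ∠(MU, UR) = 90.00° ✓; |MU| = 6.100 ✓; bearing(M→G) − bearing(M→U) = 106.0° ✓; |MG| = 6.100 ✓; ∠(MG, GF) = 90.00° ✓; |GF| = 36.90 ✗.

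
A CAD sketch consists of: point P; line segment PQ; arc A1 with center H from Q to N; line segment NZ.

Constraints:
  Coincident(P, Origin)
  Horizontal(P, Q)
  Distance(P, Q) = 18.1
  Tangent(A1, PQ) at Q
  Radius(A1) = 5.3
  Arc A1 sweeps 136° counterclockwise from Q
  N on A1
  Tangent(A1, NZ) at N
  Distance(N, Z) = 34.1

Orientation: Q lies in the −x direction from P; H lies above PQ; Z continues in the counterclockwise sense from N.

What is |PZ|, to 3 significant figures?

50.9

P is at the origin; P and Q share the same y with |PQ| = 18.1 and Q on the −x side, so Q = (-18.1, 0.00). A1 meets PQ tangentially, so HQ is at right angles to PQ, so H = Q + (0, 5.3) = (-18.1, 5.30). On A1, Q sits at bearing -90° from H; a 136° counterclockwise sweep puts N at bearing 46°, so N = H + 5.3·(cos 46°, sin 46°) = (-14.4, 9.11). A1 meets NZ tangentially, so HN is at right angles to NZ, so NZ runs along (−sin 46°, cos 46°); with |NZ| = 34.1, Z = (-38.9, 32.8). Then |PZ| = |Z − P| = 50.9.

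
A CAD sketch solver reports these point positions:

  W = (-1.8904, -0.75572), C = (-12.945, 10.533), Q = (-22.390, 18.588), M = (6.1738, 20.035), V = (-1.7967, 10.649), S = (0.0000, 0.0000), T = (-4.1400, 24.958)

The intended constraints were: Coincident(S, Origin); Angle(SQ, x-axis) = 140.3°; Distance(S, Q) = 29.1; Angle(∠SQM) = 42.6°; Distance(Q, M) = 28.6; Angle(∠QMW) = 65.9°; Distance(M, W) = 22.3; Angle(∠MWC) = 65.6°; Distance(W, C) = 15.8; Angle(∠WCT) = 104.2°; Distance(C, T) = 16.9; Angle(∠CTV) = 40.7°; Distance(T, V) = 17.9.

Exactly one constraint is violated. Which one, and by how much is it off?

Distance(T, V) = 17.9 — off by 3.40.

S = (0.00, 0.00) ✓; SQ at 140.3° ✓; |SQ| = 29.10 ✓; ∠SQM = 42.60° ✓; |QM| = 28.60 ✓; ∠QMW = 65.90° ✓; |MW| = 22.30 ✓; ∠MWC = 65.60° ✓; |WC| = 15.80 ✓; ∠WCT = 104.2° ✓; |CT| = 16.90 ✓; ∠CTV = 40.70° ✓; |TV| = 14.50 ✗.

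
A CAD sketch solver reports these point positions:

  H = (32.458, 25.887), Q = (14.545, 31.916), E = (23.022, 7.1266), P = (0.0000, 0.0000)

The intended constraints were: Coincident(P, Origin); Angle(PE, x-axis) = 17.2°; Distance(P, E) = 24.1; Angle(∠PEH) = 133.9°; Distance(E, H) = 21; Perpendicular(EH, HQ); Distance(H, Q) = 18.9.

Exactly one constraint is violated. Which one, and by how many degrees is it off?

Perpendicular(EH, HQ) — off by 8.10°.

P = (0.00, 0.00) ✓; PE at 17.20° ✓; |PE| = 24.10 ✓; ∠PEH = 133.9° ✓; |EH| = 21.00 ✓; ∠(EH, HQ) = 98.10° ✗; |HQ| = 18.90 ✓.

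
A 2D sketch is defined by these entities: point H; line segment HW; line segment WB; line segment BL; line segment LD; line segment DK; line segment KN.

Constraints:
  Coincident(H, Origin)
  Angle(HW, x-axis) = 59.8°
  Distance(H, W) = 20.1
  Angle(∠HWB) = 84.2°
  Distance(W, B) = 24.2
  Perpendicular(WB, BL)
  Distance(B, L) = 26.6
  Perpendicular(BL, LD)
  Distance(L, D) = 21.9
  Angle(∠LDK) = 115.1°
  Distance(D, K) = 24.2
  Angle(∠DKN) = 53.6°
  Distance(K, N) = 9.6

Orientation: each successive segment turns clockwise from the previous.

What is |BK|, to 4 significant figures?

32.51

H is at the origin; HW runs at 59.8° with length 20.1, so W = (10.11, 17.37). ∠HWB = 84.2° gives WB at -36.00° from the x-axis; with |WB| = 24.2, B = (29.69, 3.148). The perpendicularity gives BL at right angles to WB, so BL runs at -126.0°; with |BL| = 26.6, L = (14.05, -18.37). BL is perpendicular to LD, so LD runs at 144.0°; with |LD| = 21.9, D = (-3.664, -5.500). ∠LDK = 115.1° gives DK at 79.10° from the x-axis; with |DK| = 24.2, K = (0.9125, 18.26). Then |BK| = |K − B| = 32.51.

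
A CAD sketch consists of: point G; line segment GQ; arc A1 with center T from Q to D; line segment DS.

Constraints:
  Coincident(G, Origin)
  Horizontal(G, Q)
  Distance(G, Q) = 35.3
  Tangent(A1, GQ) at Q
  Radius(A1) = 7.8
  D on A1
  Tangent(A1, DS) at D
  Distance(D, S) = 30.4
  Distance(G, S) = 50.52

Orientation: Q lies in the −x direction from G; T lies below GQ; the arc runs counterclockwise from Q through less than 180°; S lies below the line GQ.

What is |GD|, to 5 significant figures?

43.892

Checks: |GQ| = 35.30 ✓; |TD| = 7.800 ✓; ∠(TD, DS) = 90.00° ✓; |DS| = 30.40 ✓; |GS| = 50.52 ✓.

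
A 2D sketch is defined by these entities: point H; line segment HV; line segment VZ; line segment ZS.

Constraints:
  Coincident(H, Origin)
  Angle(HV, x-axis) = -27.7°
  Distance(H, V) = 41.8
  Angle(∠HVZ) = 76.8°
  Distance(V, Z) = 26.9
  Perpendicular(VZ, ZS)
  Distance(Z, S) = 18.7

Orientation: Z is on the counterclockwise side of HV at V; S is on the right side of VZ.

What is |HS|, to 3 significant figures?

61.9

H is at the origin; HV runs at -27.7° with length 41.8, so V = 41.8·(cos -27.7°, sin -27.7°) = (37.0, -19.4). ∠HVZ = 76.8°, so VZ runs at -27.7° + (180° − 76.8°) = 75.5° from the x-axis; with |VZ| = 26.9, Z = V + 26.9·(cos 75.5°, sin 75.5°) = (43.7, 6.61). The perpendicularity gives ZS at right angles to VZ; with |ZS| = 18.7 on the right of VZ, S = Z + 18.7·(0.968, -0.250) = (61.8, 1.93). Then |HS| = |S − H| = 61.9.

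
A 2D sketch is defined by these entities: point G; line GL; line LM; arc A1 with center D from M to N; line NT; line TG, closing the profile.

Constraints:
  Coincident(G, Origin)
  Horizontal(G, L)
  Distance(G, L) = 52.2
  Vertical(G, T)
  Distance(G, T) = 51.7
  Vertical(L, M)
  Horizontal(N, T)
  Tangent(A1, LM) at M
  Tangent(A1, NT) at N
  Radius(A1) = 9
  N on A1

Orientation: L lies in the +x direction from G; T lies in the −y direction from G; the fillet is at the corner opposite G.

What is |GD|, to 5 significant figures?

60.742

G is at the origin; GL is horizontal with |GL| = 52.2 and L on the +x side, so L = (52.200, 0.0000). GT is vertical with |GT| = 51.7 and T on the −y side, so T = (0.0000, -51.700). The virtual corner opposite G is at (52.200, -51.700). A1 meets LM tangentially, so DM is at right angles to LM and since A1 is tangent to NT there, DN ⟂ NT, with radius 9.0, so the center D sits 9.0 in from both sides at D = (43.200, -42.700). Then |GD| = |D − G| = 60.742.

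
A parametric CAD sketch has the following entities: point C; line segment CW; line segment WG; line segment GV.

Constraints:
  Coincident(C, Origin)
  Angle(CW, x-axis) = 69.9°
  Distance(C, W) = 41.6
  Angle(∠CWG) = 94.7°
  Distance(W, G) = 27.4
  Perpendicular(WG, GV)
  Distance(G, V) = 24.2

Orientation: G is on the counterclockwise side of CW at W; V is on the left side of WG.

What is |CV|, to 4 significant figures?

35.31

C is at the origin; CW runs at 69.9° with length 41.6, so W = 41.6·(cos 69.9°, sin 69.9°) = (14.30, 39.07). ∠CWG = 94.7°, so WG runs at 69.9° + (180° − 94.7°) = 155.2° from the x-axis; with |WG| = 27.4, G = W + 27.4·(cos 155.2°, sin 155.2°) = (-10.58, 50.56). WG is perpendicular to GV; with |GV| = 24.2 on the left of WG, V = G + 24.2·(-0.4195, -0.9078) = (-20.73, 28.59). Then |CV| = |V − C| = 35.31.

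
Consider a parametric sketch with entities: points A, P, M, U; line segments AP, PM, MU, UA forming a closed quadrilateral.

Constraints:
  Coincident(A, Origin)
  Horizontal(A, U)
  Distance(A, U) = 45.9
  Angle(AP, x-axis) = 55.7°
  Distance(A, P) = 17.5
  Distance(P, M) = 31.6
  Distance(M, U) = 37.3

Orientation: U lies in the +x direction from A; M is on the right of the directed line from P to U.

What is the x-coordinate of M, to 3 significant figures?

12.7

Checks: |PM| = 31.60 ✓; |MU| = 37.30 ✓.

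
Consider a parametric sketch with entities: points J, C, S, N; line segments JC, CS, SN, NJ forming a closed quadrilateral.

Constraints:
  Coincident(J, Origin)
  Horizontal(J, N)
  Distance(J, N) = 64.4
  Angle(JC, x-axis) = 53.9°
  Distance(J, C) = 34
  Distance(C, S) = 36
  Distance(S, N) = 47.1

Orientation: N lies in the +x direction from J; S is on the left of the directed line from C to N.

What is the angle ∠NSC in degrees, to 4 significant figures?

76.51°

J is at the origin; JN is horizontal with |JN| = 64.4 and N in +x, so N = (64.4, 0). JC runs at 53.9° with |JC| = 34.0, so C = (20.03, 27.47). S is determined by |CS| = 36.0 and |SN| = 47.1 together: it lies at the intersection of circle(C, 36.0) and circle(N, 47.1). With |CN| = 52.18, the foot of the radical line on CN is 17.25 from C and the perpendicular offset is √(36.0² − 17.25²) = 31.60. Taking the left-of-CN solution: S = (51.34, 45.25).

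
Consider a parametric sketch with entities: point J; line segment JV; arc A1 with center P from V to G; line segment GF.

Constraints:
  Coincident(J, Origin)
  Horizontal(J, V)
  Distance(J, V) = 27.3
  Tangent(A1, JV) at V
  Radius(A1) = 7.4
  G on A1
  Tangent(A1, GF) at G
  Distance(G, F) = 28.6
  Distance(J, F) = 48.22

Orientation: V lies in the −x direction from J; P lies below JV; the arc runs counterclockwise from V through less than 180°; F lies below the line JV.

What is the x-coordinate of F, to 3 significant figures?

-31.3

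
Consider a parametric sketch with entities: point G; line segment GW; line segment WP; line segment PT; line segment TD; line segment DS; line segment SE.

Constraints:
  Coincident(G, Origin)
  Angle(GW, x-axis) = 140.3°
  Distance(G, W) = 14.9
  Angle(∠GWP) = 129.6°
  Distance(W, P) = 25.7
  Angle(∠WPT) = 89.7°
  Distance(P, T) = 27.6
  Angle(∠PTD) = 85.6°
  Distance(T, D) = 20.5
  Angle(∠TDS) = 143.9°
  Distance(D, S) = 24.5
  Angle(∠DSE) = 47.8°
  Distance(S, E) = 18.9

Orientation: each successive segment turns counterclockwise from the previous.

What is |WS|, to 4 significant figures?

16.68

∠PTD = 85.6° gives TD at 15.40° from the x-axis; with |TD| = 20.5, D = (-11.69, -16.90). ∠TDS = 143.9° gives DS at 51.50° from the x-axis; with |DS| = 24.5, S = (3.565, 2.271). Then |WS| = |S − W| = 16.68.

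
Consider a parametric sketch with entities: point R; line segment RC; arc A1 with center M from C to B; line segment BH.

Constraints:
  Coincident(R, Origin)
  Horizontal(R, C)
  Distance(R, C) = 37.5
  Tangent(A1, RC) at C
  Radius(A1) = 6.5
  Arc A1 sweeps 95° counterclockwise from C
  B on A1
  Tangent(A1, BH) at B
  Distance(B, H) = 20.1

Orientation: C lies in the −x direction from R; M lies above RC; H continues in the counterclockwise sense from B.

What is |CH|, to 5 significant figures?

27.499

R is at the origin; R and C share the same y with |RC| = 37.5 and C on the −x side, so C = (-37.500, 0.0000). Tangency of A1 to RC means the radius MC is perpendicular to RC, so M = C + (0, 6.5) = (-37.500, 6.5000). On A1, C sits at bearing -90° from M; a 95° counterclockwise sweep puts B at bearing 5°, so B = M + 6.5·(cos 5°, sin 5°) = (-31.025, 7.0665). A1 meets BH tangentially, so MB is at right angles to BH, so BH runs along (−sin 5°, cos 5°); with |BH| = 20.1, H = (-32.777, 27.090). Then |CH| = |H − C| = 27.499.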